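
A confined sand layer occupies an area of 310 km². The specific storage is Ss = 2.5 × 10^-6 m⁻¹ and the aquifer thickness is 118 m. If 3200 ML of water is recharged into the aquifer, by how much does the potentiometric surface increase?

S = Ss × b = 2.5 × 10^-6 m⁻¹ × 118 m = 2.95 × 10^-4
A = 310 km² = 3.1 × 10^8 m²
ΔV = 3200 ML = 3.2 × 10^6 m³
Δh = ΔV / (S × A) = 3.2 × 10^6 m³ / (2.95 × 10^-4 × 3.1 × 10^8 m²) = 34.99 m

Δh ≈ 35 m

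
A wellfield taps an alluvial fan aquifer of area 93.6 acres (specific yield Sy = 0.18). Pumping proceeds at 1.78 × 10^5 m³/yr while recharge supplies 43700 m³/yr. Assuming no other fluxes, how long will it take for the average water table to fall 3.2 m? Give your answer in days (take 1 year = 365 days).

t ≈ 593 days

A = 93.6 acres = 3.788 × 10^5 m²
ΔV = Sy × A × Δh = 0.18 × 3.788 × 10^5 × 3.2 = 2.182 × 10^5 m³
Net withdrawal = 1.78 × 10^5 − 43700 = 1.343 × 10^5 m³/yr = 367.9 m³/d
t = ΔV / Q = 2.182 × 10^5 m³ / 367.9 m³/d = 593 d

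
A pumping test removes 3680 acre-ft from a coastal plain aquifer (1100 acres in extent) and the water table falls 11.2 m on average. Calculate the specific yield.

Sy ≈ 0.091

A = 1100 acres = 4.452 × 10^6 m²
ΔV = 3680 acre-ft = 4.539 × 10^6 m³
Sy = ΔV / (A × Δh) = 4.539 × 10^6 m³ / (4.452 × 10^6 m² × 11.2 m) = 0.09104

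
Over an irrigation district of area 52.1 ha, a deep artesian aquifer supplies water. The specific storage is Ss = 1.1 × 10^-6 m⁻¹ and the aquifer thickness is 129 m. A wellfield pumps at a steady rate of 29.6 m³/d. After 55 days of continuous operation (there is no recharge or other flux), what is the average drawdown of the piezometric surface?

Δh ≈ 22 m

S = Ss × b = 1.1 × 10^-6 m⁻¹ × 129 m = 1.419 × 10^-4
A = 52.1 ha = 5.21 × 10^5 m²
ΔV = Q × t = 29.6 m³/d × 55 d = 1628 m³
Δh = ΔV / (S × A) = 1628 / (1.419 × 10^-4 × 5.21 × 10^5) = 22.02 m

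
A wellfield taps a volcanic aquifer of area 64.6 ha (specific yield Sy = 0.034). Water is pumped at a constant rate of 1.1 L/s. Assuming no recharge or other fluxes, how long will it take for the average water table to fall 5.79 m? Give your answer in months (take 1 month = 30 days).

t ≈ 44.6 months

A = 64.6 ha = 6.46 × 10^5 m²
ΔV = Sy × A × Δh = 0.034 × 6.46 × 10^5 × 5.79 = 1.272 × 10^5 m³
Q = 1.1 L/s = 95.04 m³/d
t = ΔV / Q = 1.272 × 10^5 m³ / 95.04 m³/d = 1338 d
t = 1338 d ≈ 44.6 months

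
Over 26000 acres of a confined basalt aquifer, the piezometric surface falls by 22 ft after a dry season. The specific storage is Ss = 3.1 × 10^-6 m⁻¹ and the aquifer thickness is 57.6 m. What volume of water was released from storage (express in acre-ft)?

S = Ss × b = 3.1 × 10^-6 m⁻¹ × 57.6 m = 1.786 × 10^-4
A = 26000 acres = 1.052 × 10^8 m²
Δh = 22 ft = 6.706 m
ΔV = S × A × Δh = 1.786 × 10^-4 × 1.052 × 10^8 m² × 6.706 m = 1.26 × 10^5 m³
ΔV = 1.26 × 10^5 m³ = 102.1 acre-ft

ΔV ≈ 102 acre-ft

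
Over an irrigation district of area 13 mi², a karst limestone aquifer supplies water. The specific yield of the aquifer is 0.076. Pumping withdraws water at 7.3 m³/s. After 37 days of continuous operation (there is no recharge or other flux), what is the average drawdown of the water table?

Δh ≈ 9.12 m

A = 13 mi² = 3.367 × 10^7 m²
Q = 7.3 m³/s = 6.307 × 10^5 m³/d
ΔV = Q × t = 6.307 × 10^5 m³/d × 37 d = 2.334 × 10^7 m³
Δh = ΔV / (Sy × A) = 2.334 × 10^7 / (0.076 × 3.367 × 10^7) = 9.12 m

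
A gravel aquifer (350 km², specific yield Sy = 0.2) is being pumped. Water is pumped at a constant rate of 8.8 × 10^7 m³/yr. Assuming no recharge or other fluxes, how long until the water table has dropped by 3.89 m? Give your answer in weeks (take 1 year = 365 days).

t ≈ 161 weeks

A = 350 km² = 3.5 × 10^8 m²
ΔV = Sy × A × Δh = 0.2 × 3.5 × 10^8 × 3.89 = 2.723 × 10^8 m³
Q = 8.8 × 10^7 m³/yr = 2.411 × 10^5 m³/d
t = ΔV / Q = 2.723 × 10^8 m³ / 2.411 × 10^5 m³/d = 1129 d
t = 1129 d ≈ 161.3 weeks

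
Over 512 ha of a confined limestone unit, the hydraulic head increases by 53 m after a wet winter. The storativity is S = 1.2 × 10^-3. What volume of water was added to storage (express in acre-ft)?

A = 512 ha = 5.12 × 10^6 m²
ΔV = S × A × Δh = 0.0012 × 5.12 × 10^6 m² × 53 m = 3.256 × 10^5 m³
ΔV = 3.256 × 10^5 m³ = 264 acre-ft

ΔV ≈ 264 acre-ft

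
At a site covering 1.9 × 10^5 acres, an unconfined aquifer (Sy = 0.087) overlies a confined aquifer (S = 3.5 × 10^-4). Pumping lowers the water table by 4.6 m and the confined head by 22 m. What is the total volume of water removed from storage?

A = 1.9 × 10^5 acres = 7.689 × 10^8 m²
Unconfined: ΔV_u = Sy × A × Δh_u = 0.087 × 7.689 × 10^8 × 4.6 = 3.077 × 10^8 m³
Confined: ΔV_c = S × A × Δh_c = 3.5 × 10^-4 × 7.689 × 10^8 × 22 = 5.921 × 10^6 m³
Total ΔV = 3.077 × 10^8 + 5.921 × 10^6 = 3.136 × 10^8 m³

ΔV ≈ 3.14 × 10^8 m³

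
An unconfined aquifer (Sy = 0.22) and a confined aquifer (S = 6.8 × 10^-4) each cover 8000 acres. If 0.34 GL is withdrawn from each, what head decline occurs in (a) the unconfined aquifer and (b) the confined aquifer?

A = 8000 acres = 3.237 × 10^7 m²
ΔV = 0.34 GL = 3.4 × 10^5 m³
Unconfined: Δh_u = ΔV/(Sy·A) = 3.4 × 10^5/(0.22 × 3.237 × 10^7) = 0.04774 m
Confined: Δh_c = ΔV/(S·A) = 3.4 × 10^5/(6.8 × 10^-4 × 3.237 × 10^7) = 15.44 m

Δh_u ≈ 0.0477 m; Δh_c ≈ 15.4 m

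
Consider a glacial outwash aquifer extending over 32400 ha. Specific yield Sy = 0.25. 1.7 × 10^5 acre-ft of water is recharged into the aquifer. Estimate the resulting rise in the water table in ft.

Δh ≈ 8.49 ft

A = 32400 ha = 3.24 × 10^8 m²
ΔV = 1.7 × 10^5 acre-ft = 2.097 × 10^8 m³
Δh = ΔV / (Sy × A) = 2.097 × 10^8 m³ / (0.25 × 3.24 × 10^8 m²) = 2.589 m
Δh = 2.589 m = 8.493 ft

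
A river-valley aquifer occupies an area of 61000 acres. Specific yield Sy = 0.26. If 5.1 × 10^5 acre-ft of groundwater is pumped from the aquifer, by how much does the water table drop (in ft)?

A = 61000 acres = 2.469 × 10^8 m²
ΔV = 5.1 × 10^5 acre-ft = 6.291 × 10^8 m³
Δh = ΔV / (Sy × A) = 6.291 × 10^8 m³ / (0.26 × 2.469 × 10^8 m²) = 9.801 m
Δh = 9.801 m = 32.16 ft

Δh ≈ 32.2 ft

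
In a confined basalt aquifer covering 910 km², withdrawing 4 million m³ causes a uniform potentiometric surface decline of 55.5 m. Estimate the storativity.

A = 910 km² = 9.1 × 10^8 m²
ΔV = 4 million m³ = 4 × 10^6 m³
S = ΔV / (A × Δh) = 4 × 10^6 m³ / (9.1 × 10^8 m² × 55.5 m) = 7.92 × 10^-5

S ≈ 7.9 × 10^-5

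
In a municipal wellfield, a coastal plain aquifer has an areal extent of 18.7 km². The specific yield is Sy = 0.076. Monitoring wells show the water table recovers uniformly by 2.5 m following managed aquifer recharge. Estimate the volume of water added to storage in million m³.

ΔV ≈ 3.55 million m³

A = 18.7 km² = 1.87 × 10^7 m²
ΔV = Sy × A × Δh = 0.076 × 1.87 × 10^7 m² × 2.5 m = 3.553 × 10^6 m³
ΔV = 3.553 × 10^6 m³ = 3.553 million m³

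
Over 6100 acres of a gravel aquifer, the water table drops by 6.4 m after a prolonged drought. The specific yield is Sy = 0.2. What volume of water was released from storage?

A = 6100 acres = 2.469 × 10^7 m²
ΔV = Sy × A × Δh = 0.2 × 2.469 × 10^7 m² × 6.4 m = 3.16 × 10^7 m³

ΔV ≈ 3.16 × 10^7 m³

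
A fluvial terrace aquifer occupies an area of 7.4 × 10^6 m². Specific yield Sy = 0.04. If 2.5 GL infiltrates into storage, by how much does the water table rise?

Δh ≈ 8.45 m

ΔV = 2.5 GL = 2.5 × 10^6 m³
Δh = ΔV / (Sy × A) = 2.5 × 10^6 m³ / (0.04 × 7.4 × 10^6 m²) = 8.446 m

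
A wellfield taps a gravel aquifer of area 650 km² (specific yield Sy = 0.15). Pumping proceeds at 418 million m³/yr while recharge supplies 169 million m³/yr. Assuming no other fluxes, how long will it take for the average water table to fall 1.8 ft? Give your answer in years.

A = 650 km² = 6.5 × 10^8 m²
Δh = 1.8 ft = 0.5486 m
ΔV = Sy × A × Δh = 0.15 × 6.5 × 10^8 × 0.5486 = 5.349 × 10^7 m³
Net withdrawal = 418 − 169 = 249 million m³/yr = 6.822 × 10^5 m³/d
t = ΔV / Q = 5.349 × 10^7 m³ / 6.822 × 10^5 m³/d = 78.41 d
t = 78.41 d ≈ 0.2148 years

t ≈ 0.215 years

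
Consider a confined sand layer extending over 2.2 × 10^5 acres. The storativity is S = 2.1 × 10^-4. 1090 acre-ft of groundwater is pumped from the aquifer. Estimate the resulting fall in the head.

Δh ≈ 7.19 m

A = 2.2 × 10^5 acres = 8.903 × 10^8 m²
ΔV = 1090 acre-ft = 1.344 × 10^6 m³
Δh = ΔV / (S × A) = 1.344 × 10^6 m³ / (2.1 × 10^-4 × 8.903 × 10^8 m²) = 7.191 m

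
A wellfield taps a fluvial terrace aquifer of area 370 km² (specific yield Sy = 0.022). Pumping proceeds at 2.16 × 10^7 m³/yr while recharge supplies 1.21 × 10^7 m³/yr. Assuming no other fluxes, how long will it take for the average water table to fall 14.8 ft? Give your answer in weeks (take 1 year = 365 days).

A = 370 km² = 3.7 × 10^8 m²
Δh = 14.8 ft = 4.511 m
ΔV = Sy × A × Δh = 0.022 × 3.7 × 10^8 × 4.511 = 3.672 × 10^7 m³
Net withdrawal = 2.16 × 10^7 − 1.21 × 10^7 = 9.5 × 10^6 m³/yr = 26030 m³/d
t = ΔV / Q = 3.672 × 10^7 m³ / 26030 m³/d = 1411 d
t = 1411 d ≈ 201.5 weeks

t ≈ 202 weeks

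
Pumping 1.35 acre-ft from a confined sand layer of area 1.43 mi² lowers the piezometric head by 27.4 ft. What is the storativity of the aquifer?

A = 1.43 mi² = 3.704 × 10^6 m²
Δh = 27.4 ft = 8.352 m
ΔV = 1.35 acre-ft = 1665 m³
S = ΔV / (A × Δh) = 1665 m³ / (3.704 × 10^6 m² × 8.352 m) = 5.384 × 10^-5

S ≈ 5.4 × 10^-5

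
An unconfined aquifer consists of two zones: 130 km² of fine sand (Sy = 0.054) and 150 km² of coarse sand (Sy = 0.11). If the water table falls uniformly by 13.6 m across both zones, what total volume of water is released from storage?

ΔV ≈ 3.2 × 10^8 m³

A₁ = 130 km² = 1.3 × 10^8 m²; A₂ = 150 km² = 1.5 × 10^8 m²
ΔV₁ = 0.054 × 1.3 × 10^8 × 13.6 = 9.547 × 10^7 m³
ΔV₂ = 0.11 × 1.5 × 10^8 × 13.6 = 2.244 × 10^8 m³
ΔV = ΔV₁ + ΔV₂ = 3.199 × 10^8 m³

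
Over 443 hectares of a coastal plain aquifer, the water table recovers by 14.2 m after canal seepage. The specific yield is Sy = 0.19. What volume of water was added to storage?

A = 443 hectares = 4.43 × 10^6 m²
ΔV = Sy × A × Δh = 0.19 × 4.43 × 10^6 m² × 14.2 m = 1.195 × 10^7 m³

ΔV ≈ 1.2 × 10^7 m³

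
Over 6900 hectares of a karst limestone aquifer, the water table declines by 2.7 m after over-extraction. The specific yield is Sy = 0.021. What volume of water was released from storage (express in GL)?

ΔV ≈ 3.91 GL

A = 6900 hectares = 6.9 × 10^7 m²
ΔV = Sy × A × Δh = 0.021 × 6.9 × 10^7 m² × 2.7 m = 3.912 × 10^6 m³
ΔV = 3.912 × 10^6 m³ = 3.912 GL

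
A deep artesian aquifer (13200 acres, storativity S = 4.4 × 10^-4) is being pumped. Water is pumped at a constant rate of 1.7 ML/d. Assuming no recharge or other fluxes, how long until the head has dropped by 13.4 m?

t ≈ 185 days

A = 13200 acres = 5.342 × 10^7 m²
ΔV = S × A × Δh = 4.4 × 10^-4 × 5.342 × 10^7 × 13.4 = 3.15 × 10^5 m³
Q = 1.7 ML/d = 1700 m³/d
t = ΔV / Q = 3.15 × 10^5 m³ / 1700 m³/d = 185.3 d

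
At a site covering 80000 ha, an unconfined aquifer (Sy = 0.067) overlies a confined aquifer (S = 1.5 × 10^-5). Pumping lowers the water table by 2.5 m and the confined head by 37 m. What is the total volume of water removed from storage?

ΔV ≈ 1.34 × 10^8 m³

A = 80000 ha = 8 × 10^8 m²
Unconfined: ΔV_u = Sy × A × Δh_u = 0.067 × 8 × 10^8 × 2.5 = 1.34 × 10^8 m³
Confined: ΔV_c = S × A × Δh_c = 1.5 × 10^-5 × 8 × 10^8 × 37 = 4.44 × 10^5 m³
Total ΔV = 1.34 × 10^8 + 4.44 × 10^5 = 1.344 × 10^8 m³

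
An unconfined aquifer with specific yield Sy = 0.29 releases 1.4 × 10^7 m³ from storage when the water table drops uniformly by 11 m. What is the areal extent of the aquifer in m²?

A = ΔV / (Sy × Δh) = 1.4 × 10^7 / (0.29 × 11) = 4.389 × 10^6 m²

A ≈ 4.39 × 10^6 m²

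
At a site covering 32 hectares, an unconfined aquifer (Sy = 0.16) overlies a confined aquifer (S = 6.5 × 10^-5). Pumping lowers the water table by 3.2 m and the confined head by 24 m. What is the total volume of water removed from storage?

A = 32 hectares = 3.2 × 10^5 m²
Unconfined: ΔV_u = Sy × A × Δh_u = 0.16 × 3.2 × 10^5 × 3.2 = 1.638 × 10^5 m³
Confined: ΔV_c = S × A × Δh_c = 6.5 × 10^-5 × 3.2 × 10^5 × 24 = 499.2 m³
Total ΔV = 1.638 × 10^5 + 499.2 = 1.643 × 10^5 m³

ΔV ≈ 1.64 × 10^5 m³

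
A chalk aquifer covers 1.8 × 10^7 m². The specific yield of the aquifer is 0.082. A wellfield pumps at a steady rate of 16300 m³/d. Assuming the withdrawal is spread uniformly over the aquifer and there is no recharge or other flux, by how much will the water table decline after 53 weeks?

t = 53 weeks = 371 d
ΔV = Q × t = 16300 m³/d × 371 d = 6.047 × 10^6 m³
Δh = ΔV / (Sy × A) = 6.047 × 10^6 / (0.082 × 1.8 × 10^7) = 4.097 m

Δh ≈ 4.1 m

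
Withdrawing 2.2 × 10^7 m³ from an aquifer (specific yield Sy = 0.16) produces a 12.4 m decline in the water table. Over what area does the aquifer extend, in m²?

A = ΔV / (Sy × Δh) = 2.2 × 10^7 / (0.16 × 12.4) = 1.109 × 10^7 m²

A ≈ 1.11 × 10^7 m²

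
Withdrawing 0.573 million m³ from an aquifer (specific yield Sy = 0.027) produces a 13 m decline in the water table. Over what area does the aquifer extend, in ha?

ΔV = 0.573 million m³ = 5.73 × 10^5 m³
A = ΔV / (Sy × Δh) = 5.73 × 10^5 / (0.027 × 13) = 1.632 × 10^6 m²
A = 1.632 × 10^6 m² = 163.2 ha

A ≈ 163 ha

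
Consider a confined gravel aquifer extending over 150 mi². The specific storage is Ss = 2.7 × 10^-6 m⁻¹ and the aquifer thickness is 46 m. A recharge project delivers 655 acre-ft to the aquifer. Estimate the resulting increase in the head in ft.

Δh ≈ 54.9 ft

S = Ss × b = 2.7 × 10^-6 m⁻¹ × 46 m = 1.242 × 10^-4
A = 150 mi² = 3.885 × 10^8 m²
ΔV = 655 acre-ft = 8.079 × 10^5 m³
Δh = ΔV / (S × A) = 8.079 × 10^5 m³ / (1.242 × 10^-4 × 3.885 × 10^8 m²) = 16.74 m
Δh = 16.74 m = 54.93 ft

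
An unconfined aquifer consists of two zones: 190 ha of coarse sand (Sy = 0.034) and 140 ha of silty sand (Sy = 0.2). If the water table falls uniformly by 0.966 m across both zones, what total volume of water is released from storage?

ΔV ≈ 3.33 × 10^5 m³

A₁ = 190 ha = 1.9 × 10^6 m²; A₂ = 140 ha = 1.4 × 10^6 m²
ΔV₁ = 0.034 × 1.9 × 10^6 × 0.966 = 62400 m³
ΔV₂ = 0.2 × 1.4 × 10^6 × 0.966 = 2.705 × 10^5 m³
ΔV = ΔV₁ + ΔV₂ = 3.329 × 10^5 m³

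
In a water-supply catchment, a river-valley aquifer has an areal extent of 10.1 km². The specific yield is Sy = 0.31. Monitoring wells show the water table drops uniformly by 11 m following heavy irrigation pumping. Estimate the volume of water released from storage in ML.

ΔV ≈ 34400 ML

A = 10.1 km² = 1.01 × 10^7 m²
ΔV = Sy × A × Δh = 0.31 × 1.01 × 10^7 m² × 11 m = 3.444 × 10^7 m³
ΔV = 3.444 × 10^7 m³ = 34440 ML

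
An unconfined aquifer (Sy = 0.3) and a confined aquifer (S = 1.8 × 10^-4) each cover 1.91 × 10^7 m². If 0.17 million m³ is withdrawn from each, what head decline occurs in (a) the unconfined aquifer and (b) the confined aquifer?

Δh_u ≈ 0.0297 m; Δh_c ≈ 49.4 m

ΔV = 0.17 million m³ = 1.7 × 10^5 m³
Unconfined: Δh_u = ΔV/(Sy·A) = 1.7 × 10^5/(0.3 × 1.91 × 10^7) = 0.02967 m
Confined: Δh_c = ΔV/(S·A) = 1.7 × 10^5/(1.8 × 10^-4 × 1.91 × 10^7) = 49.45 m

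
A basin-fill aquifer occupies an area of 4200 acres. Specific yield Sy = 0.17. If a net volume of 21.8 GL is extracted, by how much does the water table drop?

A = 4200 acres = 1.7 × 10^7 m²
ΔV = 21.8 GL = 2.18 × 10^7 m³
Δh = ΔV / (Sy × A) = 2.18 × 10^7 m³ / (0.17 × 1.7 × 10^7 m²) = 7.545 m

Δh ≈ 7.54 m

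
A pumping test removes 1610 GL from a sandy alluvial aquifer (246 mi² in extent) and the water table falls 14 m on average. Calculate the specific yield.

A = 246 mi² = 6.371 × 10^8 m²
ΔV = 1610 GL = 1.61 × 10^9 m³
Sy = ΔV / (A × Δh) = 1.61 × 10^9 m³ / (6.371 × 10^8 m² × 14 m) = 0.1805

Sy ≈ 0.18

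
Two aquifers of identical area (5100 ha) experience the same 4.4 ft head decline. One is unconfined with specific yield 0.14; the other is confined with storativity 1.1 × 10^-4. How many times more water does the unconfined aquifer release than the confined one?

A = 5100 ha = 5.1 × 10^7 m²
Δh = 4.4 ft = 1.341 m
Unconfined: ΔV_u = Sy × A × Δh = 0.14 × 5.1 × 10^7 × 1.341 = 9.576 × 10^6 m³
Confined: ΔV_c = S × A × Δh = 1.1 × 10^-4 × 5.1 × 10^7 × 1.341 = 7524 m³
Ratio = ΔV_u / ΔV_c = Sy / S = 0.14 / 1.1 × 10^-4 = 1273

ΔV_u / ΔV_c ≈ 1270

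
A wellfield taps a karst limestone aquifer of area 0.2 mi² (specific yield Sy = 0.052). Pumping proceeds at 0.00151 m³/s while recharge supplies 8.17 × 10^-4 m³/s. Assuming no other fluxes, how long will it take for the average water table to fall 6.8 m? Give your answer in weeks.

A = 0.2 mi² = 5.18 × 10^5 m²
ΔV = Sy × A × Δh = 0.052 × 5.18 × 10^5 × 6.8 = 1.832 × 10^5 m³
Net withdrawal = 0.00151 − 8.17 × 10^-4 = 6.93 × 10^-4 m³/s = 59.88 m³/d
t = ΔV / Q = 1.832 × 10^5 m³ / 59.88 m³/d = 3059 d
t = 3059 d ≈ 437 weeks

t ≈ 437 weeks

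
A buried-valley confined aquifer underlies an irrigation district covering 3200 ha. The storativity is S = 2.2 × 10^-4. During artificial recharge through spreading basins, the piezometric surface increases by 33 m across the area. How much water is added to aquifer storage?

ΔV ≈ 2.32 × 10^5 m³

A = 3200 ha = 3.2 × 10^7 m²
ΔV = S × A × Δh = 2.2 × 10^-4 × 3.2 × 10^7 m² × 33 m = 2.323 × 10^5 m³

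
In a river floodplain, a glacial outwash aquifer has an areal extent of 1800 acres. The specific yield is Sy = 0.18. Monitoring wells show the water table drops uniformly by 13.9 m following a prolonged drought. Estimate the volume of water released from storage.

A = 1800 acres = 7.284 × 10^6 m²
ΔV = Sy × A × Δh = 0.18 × 7.284 × 10^6 m² × 13.9 m = 1.823 × 10^7 m³

ΔV ≈ 1.82 × 10^7 m³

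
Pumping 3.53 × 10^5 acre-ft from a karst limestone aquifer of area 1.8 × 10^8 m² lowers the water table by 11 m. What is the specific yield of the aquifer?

ΔV = 3.53 × 10^5 acre-ft = 4.354 × 10^8 m³
Sy = ΔV / (A × Δh) = 4.354 × 10^8 m³ / (1.8 × 10^8 m² × 11 m) = 0.2199

Sy ≈ 0.22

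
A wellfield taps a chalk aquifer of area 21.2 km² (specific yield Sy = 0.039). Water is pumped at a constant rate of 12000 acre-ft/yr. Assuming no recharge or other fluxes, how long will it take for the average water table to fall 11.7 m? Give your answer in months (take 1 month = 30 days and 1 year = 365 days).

t ≈ 7.95 months

A = 21.2 km² = 2.12 × 10^7 m²
ΔV = Sy × A × Δh = 0.039 × 2.12 × 10^7 × 11.7 = 9.674 × 10^6 m³
Q = 12000 acre-ft/yr = 40550 m³/d
t = ΔV / Q = 9.674 × 10^6 m³ / 40550 m³/d = 238.5 d
t = 238.5 d ≈ 7.951 months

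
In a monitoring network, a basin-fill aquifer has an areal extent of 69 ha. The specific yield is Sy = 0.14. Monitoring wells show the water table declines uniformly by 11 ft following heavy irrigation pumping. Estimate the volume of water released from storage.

ΔV ≈ 3.24 × 10^5 m³

A = 69 ha = 6.9 × 10^5 m²
Δh = 11 ft = 3.353 m
ΔV = Sy × A × Δh = 0.14 × 6.9 × 10^5 m² × 3.353 m = 3.239 × 10^5 m³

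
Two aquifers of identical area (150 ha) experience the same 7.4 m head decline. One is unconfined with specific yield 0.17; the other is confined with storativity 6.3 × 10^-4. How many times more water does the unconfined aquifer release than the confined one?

A = 150 ha = 1.5 × 10^6 m²
Unconfined: ΔV_u = Sy × A × Δh = 0.17 × 1.5 × 10^6 × 7.4 = 1.887 × 10^6 m³
Confined: ΔV_c = S × A × Δh = 6.3 × 10^-4 × 1.5 × 10^6 × 7.4 = 6993 m³
Ratio = ΔV_u / ΔV_c = Sy / S = 0.17 / 6.3 × 10^-4 = 269.8

ΔV_u / ΔV_c ≈ 270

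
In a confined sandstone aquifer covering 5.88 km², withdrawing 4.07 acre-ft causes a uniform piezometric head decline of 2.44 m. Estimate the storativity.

S ≈ 3.5 × 10^-4

A = 5.88 km² = 5.88 × 10^6 m²
ΔV = 4.07 acre-ft = 5020 m³
S = ΔV / (A × Δh) = 5020 m³ / (5.88 × 10^6 m² × 2.44 m) = 3.499 × 10^-4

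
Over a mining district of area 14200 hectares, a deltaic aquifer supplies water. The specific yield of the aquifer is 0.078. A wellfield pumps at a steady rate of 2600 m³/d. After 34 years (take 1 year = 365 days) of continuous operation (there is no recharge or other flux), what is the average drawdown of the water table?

Δh ≈ 2.91 m

A = 14200 hectares = 1.42 × 10^8 m²
t = 34 years = 12410 d
ΔV = Q × t = 2600 m³/d × 12410 d = 3.227 × 10^7 m³
Δh = ΔV / (Sy × A) = 3.227 × 10^7 / (0.078 × 1.42 × 10^8) = 2.913 m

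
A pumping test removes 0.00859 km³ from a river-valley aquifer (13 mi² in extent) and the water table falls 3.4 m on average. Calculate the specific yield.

Sy ≈ 0.075

A = 13 mi² = 3.367 × 10^7 m²
ΔV = 0.00859 km³ = 8.59 × 10^6 m³
Sy = ΔV / (A × Δh) = 8.59 × 10^6 m³ / (3.367 × 10^7 m² × 3.4 m) = 0.07504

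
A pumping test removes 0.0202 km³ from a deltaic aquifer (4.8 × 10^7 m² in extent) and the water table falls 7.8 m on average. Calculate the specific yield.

Sy ≈ 0.054

ΔV = 0.0202 km³ = 2.02 × 10^7 m³
Sy = ΔV / (A × Δh) = 2.02 × 10^7 m³ / (4.8 × 10^7 m² × 7.8 m) = 0.05395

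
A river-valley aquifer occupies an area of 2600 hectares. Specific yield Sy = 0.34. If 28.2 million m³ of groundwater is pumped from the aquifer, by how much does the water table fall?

Δh ≈ 3.19 m

A = 2600 hectares = 2.6 × 10^7 m²
ΔV = 28.2 million m³ = 2.82 × 10^7 m³
Δh = ΔV / (Sy × A) = 2.82 × 10^7 m³ / (0.34 × 2.6 × 10^7 m²) = 3.19 m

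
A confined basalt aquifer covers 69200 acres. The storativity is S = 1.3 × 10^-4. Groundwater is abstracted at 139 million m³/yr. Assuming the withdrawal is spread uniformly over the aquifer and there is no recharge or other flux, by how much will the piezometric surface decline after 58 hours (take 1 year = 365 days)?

A = 69200 acres = 2.8 × 10^8 m²
Q = 139 million m³/yr = 3.808 × 10^5 m³/d
t = 58 hours = 2.417 d
ΔV = Q × t = 3.808 × 10^5 m³/d × 2.417 d = 9.203 × 10^5 m³
Δh = ΔV / (S × A) = 9.203 × 10^5 / (1.3 × 10^-4 × 2.8 × 10^8) = 25.28 m

Δh ≈ 25.3 m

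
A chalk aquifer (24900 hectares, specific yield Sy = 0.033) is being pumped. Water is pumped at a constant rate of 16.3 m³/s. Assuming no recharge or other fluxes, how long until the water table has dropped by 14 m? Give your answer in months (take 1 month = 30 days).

A = 24900 hectares = 2.49 × 10^8 m²
ΔV = Sy × A × Δh = 0.033 × 2.49 × 10^8 × 14 = 1.15 × 10^8 m³
Q = 16.3 m³/s = 1.408 × 10^6 m³/d
t = ΔV / Q = 1.15 × 10^8 m³ / 1.408 × 10^6 m³/d = 81.68 d
t = 81.68 d ≈ 2.723 months

t ≈ 2.72 months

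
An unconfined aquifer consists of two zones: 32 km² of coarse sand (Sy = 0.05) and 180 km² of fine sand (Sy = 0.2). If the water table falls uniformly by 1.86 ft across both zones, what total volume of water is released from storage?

ΔV ≈ 2.13 × 10^7 m³

A₁ = 32 km² = 3.2 × 10^7 m²; A₂ = 180 km² = 1.8 × 10^8 m²
Δh = 1.86 ft = 0.5669 m
ΔV₁ = 0.05 × 3.2 × 10^7 × 0.5669 = 9.071 × 10^5 m³
ΔV₂ = 0.2 × 1.8 × 10^8 × 0.5669 = 2.041 × 10^7 m³
ΔV = ΔV₁ + ΔV₂ = 2.132 × 10^7 m³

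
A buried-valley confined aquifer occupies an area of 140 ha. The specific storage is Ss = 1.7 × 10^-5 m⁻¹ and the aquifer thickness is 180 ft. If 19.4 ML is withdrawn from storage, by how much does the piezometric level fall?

b = 180 ft = 54.86 m
S = Ss × b = 1.7 × 10^-5 m⁻¹ × 54.86 m = 9.327 × 10^-4
A = 140 ha = 1.4 × 10^6 m²
ΔV = 19.4 ML = 19400 m³
Δh = ΔV / (S × A) = 19400 m³ / (9.327 × 10^-4 × 1.4 × 10^6 m²) = 14.86 m

Δh ≈ 14.9 m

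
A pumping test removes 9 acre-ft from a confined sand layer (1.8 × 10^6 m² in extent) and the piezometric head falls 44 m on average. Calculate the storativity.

S ≈ 1.4 × 10^-4

ΔV = 9 acre-ft = 11100 m³
S = ΔV / (A × Δh) = 11100 m³ / (1.8 × 10^6 m² × 44 m) = 1.402 × 10^-4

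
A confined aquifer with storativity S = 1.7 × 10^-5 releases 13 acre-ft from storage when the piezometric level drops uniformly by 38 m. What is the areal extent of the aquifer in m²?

ΔV = 13 acre-ft = 16040 m³
A = ΔV / (S × Δh) = 16040 / (1.7 × 10^-5 × 38) = 2.482 × 10^7 m²

A ≈ 2.48 × 10^7 m²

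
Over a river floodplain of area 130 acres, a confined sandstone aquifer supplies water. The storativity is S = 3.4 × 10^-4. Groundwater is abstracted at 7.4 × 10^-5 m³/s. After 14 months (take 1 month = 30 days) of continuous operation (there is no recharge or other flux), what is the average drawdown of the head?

A = 130 acres = 5.261 × 10^5 m²
Q = 7.4 × 10^-5 m³/s = 6.394 m³/d
t = 14 months = 420 d
ΔV = Q × t = 6.394 m³/d × 420 d = 2685 m³
Δh = ΔV / (S × A) = 2685 / (3.4 × 10^-4 × 5.261 × 10^5) = 15.01 m

Δh ≈ 15 m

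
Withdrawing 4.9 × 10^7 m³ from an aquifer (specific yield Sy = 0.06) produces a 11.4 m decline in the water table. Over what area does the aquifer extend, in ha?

A ≈ 7160 ha

A = ΔV / (Sy × Δh) = 4.9 × 10^7 / (0.06 × 11.4) = 7.164 × 10^7 m²
A = 7.164 × 10^7 m² = 7164 ha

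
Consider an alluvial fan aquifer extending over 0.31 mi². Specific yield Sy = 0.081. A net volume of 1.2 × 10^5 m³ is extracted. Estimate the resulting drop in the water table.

Δh ≈ 1.85 m

A = 0.31 mi² = 8.029 × 10^5 m²
Δh = ΔV / (Sy × A) = 1.2 × 10^5 m³ / (0.081 × 8.029 × 10^5 m²) = 1.845 m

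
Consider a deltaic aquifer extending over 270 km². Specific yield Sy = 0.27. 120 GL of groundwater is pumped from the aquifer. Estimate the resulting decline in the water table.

A = 270 km² = 2.7 × 10^8 m²
ΔV = 120 GL = 1.2 × 10^8 m³
Δh = ΔV / (Sy × A) = 1.2 × 10^8 m³ / (0.27 × 2.7 × 10^8 m²) = 1.646 m

Δh ≈ 1.65 m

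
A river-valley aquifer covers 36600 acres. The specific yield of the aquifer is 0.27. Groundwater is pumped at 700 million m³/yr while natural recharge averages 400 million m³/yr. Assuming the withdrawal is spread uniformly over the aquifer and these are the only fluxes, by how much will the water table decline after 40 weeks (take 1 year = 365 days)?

A = 36600 acres = 1.481 × 10^8 m²
Net abstraction = 700 − 400 = 300 million m³/yr
Q_net = 300 million m³/yr = 8.219 × 10^5 m³/d
t = 40 weeks = 280 d
ΔV = Q × t = 8.219 × 10^5 m³/d × 280 d = 2.301 × 10^8 m³
Δh = ΔV / (Sy × A) = 2.301 × 10^8 / (0.27 × 1.481 × 10^8) = 5.755 m

Δh ≈ 5.75 m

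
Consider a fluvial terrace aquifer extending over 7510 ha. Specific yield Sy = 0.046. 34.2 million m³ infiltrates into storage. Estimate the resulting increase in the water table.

Δh ≈ 9.9 m

A = 7510 ha = 7.51 × 10^7 m²
ΔV = 34.2 million m³ = 3.42 × 10^7 m³
Δh = ΔV / (Sy × A) = 3.42 × 10^7 m³ / (0.046 × 7.51 × 10^7 m²) = 9.9 m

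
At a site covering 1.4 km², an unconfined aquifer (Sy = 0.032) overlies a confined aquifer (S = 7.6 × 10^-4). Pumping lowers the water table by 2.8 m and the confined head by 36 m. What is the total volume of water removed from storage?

A = 1.4 km² = 1.4 × 10^6 m²
Unconfined: ΔV_u = Sy × A × Δh_u = 0.032 × 1.4 × 10^6 × 2.8 = 1.254 × 10^5 m³
Confined: ΔV_c = S × A × Δh_c = 7.6 × 10^-4 × 1.4 × 10^6 × 36 = 38300 m³
Total ΔV = 1.254 × 10^5 + 38300 = 1.637 × 10^5 m³

ΔV ≈ 1.64 × 10^5 m³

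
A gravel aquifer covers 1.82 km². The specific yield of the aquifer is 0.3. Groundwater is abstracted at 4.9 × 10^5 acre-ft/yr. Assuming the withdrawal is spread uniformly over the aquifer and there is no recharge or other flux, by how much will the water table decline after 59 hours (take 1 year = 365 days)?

A = 1.82 km² = 1.82 × 10^6 m²
Q = 4.9 × 10^5 acre-ft/yr = 1.656 × 10^6 m³/d
t = 59 hours = 2.458 d
ΔV = Q × t = 1.656 × 10^6 m³/d × 2.458 d = 4.071 × 10^6 m³
Δh = ΔV / (Sy × A) = 4.071 × 10^6 / (0.3 × 1.82 × 10^6) = 7.456 m

Δh ≈ 7.46 m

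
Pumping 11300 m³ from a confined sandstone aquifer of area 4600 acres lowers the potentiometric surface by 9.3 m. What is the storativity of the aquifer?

A = 4600 acres = 1.862 × 10^7 m²
S = ΔV / (A × Δh) = 11300 m³ / (1.862 × 10^7 m² × 9.3 m) = 6.527 × 10^-5

S ≈ 6.5 × 10^-5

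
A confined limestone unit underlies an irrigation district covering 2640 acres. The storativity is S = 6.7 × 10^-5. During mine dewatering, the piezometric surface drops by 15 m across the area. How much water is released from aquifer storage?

A = 2640 acres = 1.068 × 10^7 m²
ΔV = S × A × Δh = 6.7 × 10^-5 × 1.068 × 10^7 m² × 15 m = 10740 m³

ΔV ≈ 10700 m³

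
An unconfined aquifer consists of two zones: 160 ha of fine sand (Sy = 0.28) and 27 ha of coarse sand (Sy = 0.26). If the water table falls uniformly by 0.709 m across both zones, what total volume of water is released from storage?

ΔV ≈ 3.67 × 10^5 m³

A₁ = 160 ha = 1.6 × 10^6 m²; A₂ = 27 ha = 2.7 × 10^5 m²
ΔV₁ = 0.28 × 1.6 × 10^6 × 0.709 = 3.176 × 10^5 m³
ΔV₂ = 0.26 × 2.7 × 10^5 × 0.709 = 49770 m³
ΔV = ΔV₁ + ΔV₂ = 3.674 × 10^5 m³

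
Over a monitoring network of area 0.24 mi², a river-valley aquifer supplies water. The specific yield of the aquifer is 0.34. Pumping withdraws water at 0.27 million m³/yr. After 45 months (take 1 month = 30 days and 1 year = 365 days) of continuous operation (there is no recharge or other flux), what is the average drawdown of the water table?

Δh ≈ 4.73 m

A = 0.24 mi² = 6.216 × 10^5 m²
Q = 0.27 million m³/yr = 739.7 m³/d
t = 45 months = 1350 d
ΔV = Q × t = 739.7 m³/d × 1350 d = 9.986 × 10^5 m³
Δh = ΔV / (Sy × A) = 9.986 × 10^5 / (0.34 × 6.216 × 10^5) = 4.725 m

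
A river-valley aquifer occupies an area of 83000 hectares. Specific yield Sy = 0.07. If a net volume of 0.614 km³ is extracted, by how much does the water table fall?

A = 83000 hectares = 8.3 × 10^8 m²
ΔV = 0.614 km³ = 6.14 × 10^8 m³
Δh = ΔV / (Sy × A) = 6.14 × 10^8 m³ / (0.07 × 8.3 × 10^8 m²) = 10.57 m

Δh ≈ 10.6 m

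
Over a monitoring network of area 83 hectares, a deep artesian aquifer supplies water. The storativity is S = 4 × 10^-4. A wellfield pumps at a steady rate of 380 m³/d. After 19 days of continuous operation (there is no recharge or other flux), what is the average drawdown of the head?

A = 83 hectares = 8.3 × 10^5 m²
ΔV = Q × t = 380 m³/d × 19 d = 7220 m³
Δh = ΔV / (S × A) = 7220 / (4 × 10^-4 × 8.3 × 10^5) = 21.75 m

Δh ≈ 21.7 m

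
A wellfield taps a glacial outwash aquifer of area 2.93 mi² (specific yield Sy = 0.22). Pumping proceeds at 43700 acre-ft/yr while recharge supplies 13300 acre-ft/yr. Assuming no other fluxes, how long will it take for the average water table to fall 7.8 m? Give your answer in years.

t ≈ 0.347 years

A = 2.93 mi² = 7.589 × 10^6 m²
ΔV = Sy × A × Δh = 0.22 × 7.589 × 10^6 × 7.8 = 1.302 × 10^7 m³
Net withdrawal = 43700 − 13300 = 30400 acre-ft/yr = 1.027 × 10^5 m³/d
t = ΔV / Q = 1.302 × 10^7 m³ / 1.027 × 10^5 m³/d = 126.8 d
t = 126.8 d ≈ 0.3473 years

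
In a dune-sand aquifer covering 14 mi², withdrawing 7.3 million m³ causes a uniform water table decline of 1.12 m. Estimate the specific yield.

A = 14 mi² = 3.626 × 10^7 m²
ΔV = 7.3 million m³ = 7.3 × 10^6 m³
Sy = ΔV / (A × Δh) = 7.3 × 10^6 m³ / (3.626 × 10^7 m² × 1.12 m) = 0.1798

Sy ≈ 0.18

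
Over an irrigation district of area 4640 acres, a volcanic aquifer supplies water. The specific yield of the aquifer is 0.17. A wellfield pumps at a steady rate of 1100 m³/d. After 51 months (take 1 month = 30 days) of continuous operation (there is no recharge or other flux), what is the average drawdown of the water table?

Δh ≈ 0.527 m

A = 4640 acres = 1.878 × 10^7 m²
t = 51 months = 1530 d
ΔV = Q × t = 1100 m³/d × 1530 d = 1.683 × 10^6 m³
Δh = ΔV / (Sy × A) = 1.683 × 10^6 / (0.17 × 1.878 × 10^7) = 0.5272 m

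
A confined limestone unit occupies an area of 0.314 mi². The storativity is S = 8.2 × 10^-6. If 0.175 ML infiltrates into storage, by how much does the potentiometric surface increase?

Δh ≈ 26.2 m

A = 0.314 mi² = 8.133 × 10^5 m²
ΔV = 0.175 ML = 175 m³
Δh = ΔV / (S × A) = 175 m³ / (8.2 × 10^-6 × 8.133 × 10^5 m²) = 26.24 m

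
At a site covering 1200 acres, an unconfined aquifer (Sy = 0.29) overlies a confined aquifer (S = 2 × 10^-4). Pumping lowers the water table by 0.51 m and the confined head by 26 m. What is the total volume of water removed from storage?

A = 1200 acres = 4.856 × 10^6 m²
Unconfined: ΔV_u = Sy × A × Δh_u = 0.29 × 4.856 × 10^6 × 0.51 = 7.182 × 10^5 m³
Confined: ΔV_c = S × A × Δh_c = 2 × 10^-4 × 4.856 × 10^6 × 26 = 25250 m³
Total ΔV = 7.182 × 10^5 + 25250 = 7.435 × 10^5 m³

ΔV ≈ 7.43 × 10^5 m³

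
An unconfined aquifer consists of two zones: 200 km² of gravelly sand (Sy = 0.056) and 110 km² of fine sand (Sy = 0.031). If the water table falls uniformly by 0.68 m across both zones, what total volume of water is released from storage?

A₁ = 200 km² = 2 × 10^8 m²; A₂ = 110 km² = 1.1 × 10^8 m²
ΔV₁ = 0.056 × 2 × 10^8 × 0.68 = 7.616 × 10^6 m³
ΔV₂ = 0.031 × 1.1 × 10^8 × 0.68 = 2.319 × 10^6 m³
ΔV = ΔV₁ + ΔV₂ = 9.935 × 10^6 m³

ΔV ≈ 9.93 × 10^6 m³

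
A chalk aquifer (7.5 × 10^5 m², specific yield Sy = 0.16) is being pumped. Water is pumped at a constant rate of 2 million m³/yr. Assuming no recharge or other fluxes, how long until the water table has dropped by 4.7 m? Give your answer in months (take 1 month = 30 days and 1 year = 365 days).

ΔV = Sy × A × Δh = 0.16 × 7.5 × 10^5 × 4.7 = 5.64 × 10^5 m³
Q = 2 million m³/yr = 5479 m³/d
t = ΔV / Q = 5.64 × 10^5 m³ / 5479 m³/d = 102.9 d
t = 102.9 d ≈ 3.431 months

t ≈ 3.43 months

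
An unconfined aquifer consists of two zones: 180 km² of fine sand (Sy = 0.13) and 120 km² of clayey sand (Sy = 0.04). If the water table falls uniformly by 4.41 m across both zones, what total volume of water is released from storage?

ΔV ≈ 1.24 × 10^8 m³

A₁ = 180 km² = 1.8 × 10^8 m²; A₂ = 120 km² = 1.2 × 10^8 m²
ΔV₁ = 0.13 × 1.8 × 10^8 × 4.41 = 1.032 × 10^8 m³
ΔV₂ = 0.04 × 1.2 × 10^8 × 4.41 = 2.117 × 10^7 m³
ΔV = ΔV₁ + ΔV₂ = 1.244 × 10^8 m³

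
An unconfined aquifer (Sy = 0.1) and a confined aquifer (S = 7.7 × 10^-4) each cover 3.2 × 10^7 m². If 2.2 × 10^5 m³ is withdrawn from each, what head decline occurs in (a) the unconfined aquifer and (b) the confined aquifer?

Δh_u ≈ 0.0688 m; Δh_c ≈ 8.93 m

Unconfined: Δh_u = ΔV/(Sy·A) = 2.2 × 10^5/(0.1 × 3.2 × 10^7) = 0.06875 m
Confined: Δh_c = ΔV/(S·A) = 2.2 × 10^5/(7.7 × 10^-4 × 3.2 × 10^7) = 8.929 m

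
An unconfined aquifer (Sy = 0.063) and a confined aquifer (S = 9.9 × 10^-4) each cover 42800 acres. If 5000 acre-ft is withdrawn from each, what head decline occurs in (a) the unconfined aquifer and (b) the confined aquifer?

Δh_u ≈ 0.565 m; Δh_c ≈ 36 m

A = 42800 acres = 1.732 × 10^8 m²
ΔV = 5000 acre-ft = 6.167 × 10^6 m³
Unconfined: Δh_u = ΔV/(Sy·A) = 6.167 × 10^6/(0.063 × 1.732 × 10^8) = 0.5652 m
Confined: Δh_c = ΔV/(S·A) = 6.167 × 10^6/(9.9 × 10^-4 × 1.732 × 10^8) = 35.97 m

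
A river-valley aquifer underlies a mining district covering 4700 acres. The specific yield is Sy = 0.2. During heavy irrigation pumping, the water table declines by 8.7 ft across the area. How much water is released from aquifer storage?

ΔV ≈ 1.01 × 10^7 m³

A = 4700 acres = 1.902 × 10^7 m²
Δh = 8.7 ft = 2.652 m
ΔV = Sy × A × Δh = 0.2 × 1.902 × 10^7 m² × 2.652 m = 1.009 × 10^7 m³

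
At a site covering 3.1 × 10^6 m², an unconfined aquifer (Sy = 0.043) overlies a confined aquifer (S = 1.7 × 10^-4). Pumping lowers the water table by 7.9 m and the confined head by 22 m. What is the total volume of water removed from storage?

Unconfined: ΔV_u = Sy × A × Δh_u = 0.043 × 3.1 × 10^6 × 7.9 = 1.053 × 10^6 m³
Confined: ΔV_c = S × A × Δh_c = 1.7 × 10^-4 × 3.1 × 10^6 × 22 = 11590 m³
Total ΔV = 1.053 × 10^6 + 11590 = 1.065 × 10^6 m³

ΔV ≈ 1.06 × 10^6 m³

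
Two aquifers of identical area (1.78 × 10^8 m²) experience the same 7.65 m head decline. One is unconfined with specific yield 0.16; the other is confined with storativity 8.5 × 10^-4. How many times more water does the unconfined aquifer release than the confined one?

Unconfined: ΔV_u = Sy × A × Δh = 0.16 × 1.78 × 10^8 × 7.65 = 2.179 × 10^8 m³
Confined: ΔV_c = S × A × Δh = 8.5 × 10^-4 × 1.78 × 10^8 × 7.65 = 1.157 × 10^6 m³
Ratio = ΔV_u / ΔV_c = Sy / S = 0.16 / 8.5 × 10^-4 = 188.2

ΔV_u / ΔV_c ≈ 188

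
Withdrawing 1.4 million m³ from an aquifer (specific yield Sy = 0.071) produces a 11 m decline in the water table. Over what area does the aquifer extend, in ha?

ΔV = 1.4 million m³ = 1.4 × 10^6 m³
A = ΔV / (Sy × Δh) = 1.4 × 10^6 / (0.071 × 11) = 1.793 × 10^6 m²
A = 1.793 × 10^6 m² = 179.3 ha

A ≈ 179 ha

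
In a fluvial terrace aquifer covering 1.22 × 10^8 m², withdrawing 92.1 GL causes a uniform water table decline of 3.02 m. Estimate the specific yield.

ΔV = 92.1 GL = 9.21 × 10^7 m³
Sy = ΔV / (A × Δh) = 9.21 × 10^7 m³ / (1.22 × 10^8 m² × 3.02 m) = 0.25

Sy ≈ 0.25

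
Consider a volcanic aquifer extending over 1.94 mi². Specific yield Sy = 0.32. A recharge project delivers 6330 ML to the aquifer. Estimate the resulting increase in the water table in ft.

A = 1.94 mi² = 5.025 × 10^6 m²
ΔV = 6330 ML = 6.33 × 10^6 m³
Δh = ΔV / (Sy × A) = 6.33 × 10^6 m³ / (0.32 × 5.025 × 10^6 m²) = 3.937 m
Δh = 3.937 m = 12.92 ft

Δh ≈ 12.9 ft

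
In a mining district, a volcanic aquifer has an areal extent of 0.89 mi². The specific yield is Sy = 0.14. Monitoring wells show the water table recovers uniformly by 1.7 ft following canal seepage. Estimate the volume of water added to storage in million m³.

ΔV ≈ 0.167 million m³

A = 0.89 mi² = 2.305 × 10^6 m²
Δh = 1.7 ft = 0.5182 m
ΔV = Sy × A × Δh = 0.14 × 2.305 × 10^6 m² × 0.5182 m = 1.672 × 10^5 m³
ΔV = 1.672 × 10^5 m³ = 0.1672 million m³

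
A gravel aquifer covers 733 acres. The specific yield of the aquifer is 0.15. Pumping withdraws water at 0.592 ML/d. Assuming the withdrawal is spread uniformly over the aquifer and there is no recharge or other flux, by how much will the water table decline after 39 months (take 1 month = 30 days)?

A = 733 acres = 2.966 × 10^6 m²
Q = 0.592 ML/d = 592 m³/d
t = 39 months = 1170 d
ΔV = Q × t = 592 m³/d × 1170 d = 6.926 × 10^5 m³
Δh = ΔV / (Sy × A) = 6.926 × 10^5 / (0.15 × 2.966 × 10^6) = 1.557 m

Δh ≈ 1.56 m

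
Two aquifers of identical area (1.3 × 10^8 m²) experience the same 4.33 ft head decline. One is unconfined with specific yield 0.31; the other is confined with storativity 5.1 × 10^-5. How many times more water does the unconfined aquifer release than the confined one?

Δh = 4.33 ft = 1.32 m
Unconfined: ΔV_u = Sy × A × Δh = 0.31 × 1.3 × 10^8 × 1.32 = 5.319 × 10^7 m³
Confined: ΔV_c = S × A × Δh = 5.1 × 10^-5 × 1.3 × 10^8 × 1.32 = 8750 m³
Ratio = ΔV_u / ΔV_c = Sy / S = 0.31 / 5.1 × 10^-5 = 6078

ΔV_u / ΔV_c ≈ 6080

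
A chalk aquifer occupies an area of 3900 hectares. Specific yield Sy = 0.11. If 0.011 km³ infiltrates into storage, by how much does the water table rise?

Δh ≈ 2.56 m

A = 3900 hectares = 3.9 × 10^7 m²
ΔV = 0.011 km³ = 1.1 × 10^7 m³
Δh = ΔV / (Sy × A) = 1.1 × 10^7 m³ / (0.11 × 3.9 × 10^7 m²) = 2.564 m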